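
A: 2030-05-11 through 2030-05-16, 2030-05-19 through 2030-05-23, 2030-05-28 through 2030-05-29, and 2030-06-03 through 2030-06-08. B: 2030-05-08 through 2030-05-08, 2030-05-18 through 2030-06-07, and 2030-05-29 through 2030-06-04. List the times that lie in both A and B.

Merge the second list: 2030-05-08 through 2030-05-08, 2030-05-18 through 2030-06-07.
2030-05-11 through 2030-05-16 falls entirely outside B.
2030-05-19 through 2030-05-23 overlaps B on 2030-05-19 through 2030-05-23.
2030-05-28 through 2030-05-29 overlaps B on 2030-05-28 through 2030-05-29.
2030-06-03 through 2030-06-08 overlaps B on 2030-06-03 through 2030-06-07.

2030-05-19 through 2030-05-23, 2030-05-28 through 2030-05-29, 2030-06-03 through 2030-06-07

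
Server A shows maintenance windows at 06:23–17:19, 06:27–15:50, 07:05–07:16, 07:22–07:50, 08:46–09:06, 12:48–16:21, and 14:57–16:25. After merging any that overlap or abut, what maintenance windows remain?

06:27-15:50 overlaps/touches 06:23-17:19 → extend to 06:23-17:19.
07:05-07:16 overlaps/touches 06:23-17:19 → extend to 06:23-17:19.
07:22-07:50 overlaps/touches 06:23-17:19 → extend to 06:23-17:19.
08:46-09:06 overlaps/touches 06:23-17:19 → extend to 06:23-17:19.
12:48-16:21 overlaps/touches 06:23-17:19 → extend to 06:23-17:19.
14:57-16:25 overlaps/touches 06:23-17:19 → extend to 06:23-17:19.

06:23-17:19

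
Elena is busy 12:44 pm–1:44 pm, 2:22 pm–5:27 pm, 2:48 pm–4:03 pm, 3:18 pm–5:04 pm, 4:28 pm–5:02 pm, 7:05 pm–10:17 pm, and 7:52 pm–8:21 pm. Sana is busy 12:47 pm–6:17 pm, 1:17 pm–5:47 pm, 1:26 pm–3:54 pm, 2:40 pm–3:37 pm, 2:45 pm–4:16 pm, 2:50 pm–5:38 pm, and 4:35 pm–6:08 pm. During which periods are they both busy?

A, merged: 12:44 pm-1:44 pm, 2:22 pm-5:27 pm, 7:05 pm-10:17 pm.
B, merged: 12:47 pm-6:17 pm.
12:44 pm-1:44 pm overlaps B on 12:47 pm-1:44 pm.
2:22 pm-5:27 pm overlaps B on 2:22 pm-5:27 pm.
7:05 pm-10:17 pm falls entirely outside B.

12:47 pm-1:44 pm, 2:22 pm-5:27 pm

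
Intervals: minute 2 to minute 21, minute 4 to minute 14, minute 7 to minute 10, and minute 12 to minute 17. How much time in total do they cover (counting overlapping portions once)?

19 minutes

Merged: minute 2 to minute 21.
Length: 19 minutes.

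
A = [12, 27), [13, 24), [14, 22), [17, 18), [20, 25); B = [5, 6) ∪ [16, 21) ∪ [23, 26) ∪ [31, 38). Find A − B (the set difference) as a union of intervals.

[12, 16) ∪ [21, 23) ∪ [26, 27)

A, merged: [12, 27).
[12, 27) with B removed leaves [12, 16), [21, 23), [26, 27).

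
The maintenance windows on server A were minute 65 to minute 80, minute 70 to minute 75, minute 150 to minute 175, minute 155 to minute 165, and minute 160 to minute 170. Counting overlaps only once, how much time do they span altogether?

Merged: minute 65 to minute 80, minute 150 to minute 175.
Lengths: 15 minutes + 25 minutes = 40 minutes.

40 minutes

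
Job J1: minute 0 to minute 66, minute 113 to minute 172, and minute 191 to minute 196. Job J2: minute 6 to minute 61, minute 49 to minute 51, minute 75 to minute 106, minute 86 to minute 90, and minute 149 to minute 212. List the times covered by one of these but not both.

Merge the second list: minute 6 to minute 61, minute 75 to minute 106, minute 149 to minute 212.
A \ B = minute 0 to minute 6, minute 61 to minute 66, minute 113 to minute 149.
B \ A = minute 75 to minute 106, minute 172 to minute 191, minute 196 to minute 212.
Union of the two gives the symmetric difference.

minute 0 to minute 6, minute 61 to minute 66, minute 75 to minute 106, minute 113 to minute 149, minute 172 to minute 191, minute 196 to minute 212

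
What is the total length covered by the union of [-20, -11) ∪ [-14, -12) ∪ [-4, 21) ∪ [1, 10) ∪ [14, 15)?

34

Merged: [-20, -11), [-4, 21).
Lengths: 9 + 25 = 34.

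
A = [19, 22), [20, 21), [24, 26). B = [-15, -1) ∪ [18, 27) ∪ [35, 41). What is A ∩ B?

[19, 22) ∪ [24, 26)

A, merged: [19, 22), [24, 26).
[19, 22) overlaps B on [19, 22).
[24, 26) overlaps B on [24, 26).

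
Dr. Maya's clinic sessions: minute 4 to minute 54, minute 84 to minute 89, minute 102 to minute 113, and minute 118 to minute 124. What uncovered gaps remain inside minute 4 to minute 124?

The merged coverage is minute 4 to minute 54, minute 84 to minute 89, minute 102 to minute 113, minute 118 to minute 124.
Complement within minute 4 to minute 124: minute 54 to minute 84, minute 89 to minute 102, minute 113 to minute 118.

minute 54 to minute 84, minute 89 to minute 102, minute 113 to minute 118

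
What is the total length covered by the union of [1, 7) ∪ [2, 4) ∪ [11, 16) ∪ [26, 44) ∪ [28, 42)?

29

Merged: [1, 7), [11, 16), [26, 44).
Lengths: 6 + 5 + 18 = 29.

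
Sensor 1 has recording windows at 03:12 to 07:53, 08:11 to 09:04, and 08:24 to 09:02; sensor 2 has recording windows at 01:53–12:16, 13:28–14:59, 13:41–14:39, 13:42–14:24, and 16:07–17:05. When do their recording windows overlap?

03:12–07:53, 08:11–09:04

First set merges to 03:12–07:53, 08:11–09:04.
Second set merges to 01:53–12:16, 13:28–14:59, 16:07–17:05.
03:12–07:53 overlaps B on 03:12–07:53.
08:11–09:04 overlaps B on 08:11–09:04.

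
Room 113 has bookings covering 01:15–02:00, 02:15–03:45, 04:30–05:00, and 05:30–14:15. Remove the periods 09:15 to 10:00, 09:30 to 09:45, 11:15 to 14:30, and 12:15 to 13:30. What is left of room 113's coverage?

01:15-02:00, 02:15-03:45, 04:30-05:00, 05:30-09:15, 10:00-11:15

Merge the second list: 09:15-10:00, 11:15-14:30.
01:15-02:00: nothing removed.
02:15-03:45: nothing removed.
04:30-05:00: nothing removed.
05:30-14:15 \ B = 05:30-09:15, 10:00-11:15.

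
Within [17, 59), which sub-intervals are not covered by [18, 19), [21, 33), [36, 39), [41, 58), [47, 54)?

The merged coverage is [18, 19), [21, 33), [36, 39), [41, 58).
Uncovered inside [17, 59): [17, 18), [19, 21), [33, 36), [39, 41), [58, 59).

[17, 18) ∪ [19, 21) ∪ [33, 36) ∪ [39, 41) ∪ [58, 59)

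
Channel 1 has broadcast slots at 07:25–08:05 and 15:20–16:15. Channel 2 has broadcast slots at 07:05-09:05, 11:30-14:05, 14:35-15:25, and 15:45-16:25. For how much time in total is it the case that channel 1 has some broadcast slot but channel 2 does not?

20 min

A \ B = 15:25-15:45.
Total: 20 min.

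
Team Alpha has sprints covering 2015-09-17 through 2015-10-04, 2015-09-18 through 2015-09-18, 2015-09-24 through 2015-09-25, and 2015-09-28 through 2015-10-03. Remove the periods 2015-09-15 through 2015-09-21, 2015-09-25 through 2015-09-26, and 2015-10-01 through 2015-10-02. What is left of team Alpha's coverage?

Merge the first list: 2015-09-17 through 2015-10-04.
2015-09-17 through 2015-10-04 \ B = 2015-09-22 through 2015-09-24, 2015-09-27 through 2015-09-30, 2015-10-03 through 2015-10-04.

2015-09-22 through 2015-09-24, 2015-09-27 through 2015-09-30, 2015-10-03 through 2015-10-04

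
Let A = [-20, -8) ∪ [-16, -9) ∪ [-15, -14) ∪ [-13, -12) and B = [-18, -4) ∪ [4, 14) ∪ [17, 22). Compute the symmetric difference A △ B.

[-20, -18) ∪ [-8, -4) ∪ [4, 14) ∪ [17, 22)

First set merges to [-20, -8).
A \ B = [-20, -18).
B \ A = [-8, -4), [4, 14), [17, 22).
Union of the two gives the symmetric difference.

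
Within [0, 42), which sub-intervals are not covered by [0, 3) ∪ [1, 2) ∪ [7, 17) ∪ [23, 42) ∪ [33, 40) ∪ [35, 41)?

The merged coverage is [0, 3), [7, 17), [23, 42).
Uncovered inside [0, 42): [3, 7), [17, 23).

[3, 7) ∪ [17, 23)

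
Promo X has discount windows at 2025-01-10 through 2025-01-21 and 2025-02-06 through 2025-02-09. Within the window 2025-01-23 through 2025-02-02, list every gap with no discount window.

2025-01-23 through 2025-02-02

Covered (merged): 2025-01-10 through 2025-01-21, 2025-02-06 through 2025-02-09.
Gaps within 2025-01-23 through 2025-02-02: 2025-01-23 through 2025-02-02.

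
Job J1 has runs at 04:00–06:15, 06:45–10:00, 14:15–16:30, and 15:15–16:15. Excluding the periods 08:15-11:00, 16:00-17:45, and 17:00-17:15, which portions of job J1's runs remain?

Merge the first list: 04:00–06:15, 06:45–10:00, 14:15–16:30.
Merge the second list: 08:15–11:00, 16:00–17:45.
04:00–06:15 is untouched.
06:45–10:00 with B removed leaves 06:45–08:15.
14:15–16:30 with B removed leaves 14:15–16:00.

04:00–06:15, 06:45–08:15, 14:15–16:00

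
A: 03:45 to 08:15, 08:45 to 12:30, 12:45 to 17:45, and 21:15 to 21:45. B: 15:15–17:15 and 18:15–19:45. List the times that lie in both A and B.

03:45–08:15 meets no B interval.
08:45–12:30 meets no B interval.
12:45–17:45 ∩ B → 15:15–17:15.
21:15–21:45 meets no B interval.

15:15–17:15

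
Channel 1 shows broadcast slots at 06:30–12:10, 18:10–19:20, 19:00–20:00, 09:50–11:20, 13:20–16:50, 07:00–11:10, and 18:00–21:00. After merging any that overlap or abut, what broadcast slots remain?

Sort by start: 06:30–12:10, 07:00–11:10, 09:50–11:20, 13:20–16:50, 18:00–21:00, 18:10–19:20, 19:00–20:00.
07:00–11:10 overlaps/touches 06:30–12:10 → extend to 06:30–12:10.
09:50–11:20 overlaps/touches 06:30–12:10 → extend to 06:30–12:10.
13:20–16:50 is disjoint → start new block.
18:00–21:00 is disjoint → start new block.
18:10–19:20 overlaps/touches 18:00–21:00 → extend to 18:00–21:00.
19:00–20:00 overlaps/touches 18:00–21:00 → extend to 18:00–21:00.

06:30–12:10, 13:20–16:50, 18:00–21:00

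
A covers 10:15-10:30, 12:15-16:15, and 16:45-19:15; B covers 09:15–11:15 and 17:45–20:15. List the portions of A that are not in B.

12:15–16:15, 16:45–17:45

10:15–10:30: fully covered by B → removed.
12:15–16:15: no B overlap → unchanged.
16:45–19:15 minus B → 16:45–17:45.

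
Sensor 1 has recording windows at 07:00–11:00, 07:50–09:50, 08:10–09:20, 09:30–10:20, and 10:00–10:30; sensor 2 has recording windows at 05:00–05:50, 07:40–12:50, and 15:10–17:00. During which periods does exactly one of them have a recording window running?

First set merges to 07:00–11:00.
A \ B = 07:00–07:40.
B \ A = 05:00–05:50, 11:00–12:50, 15:10–17:00.
Union of the two gives the symmetric difference.

05:00–05:50, 07:00–07:40, 11:00–12:50, 15:10–17:00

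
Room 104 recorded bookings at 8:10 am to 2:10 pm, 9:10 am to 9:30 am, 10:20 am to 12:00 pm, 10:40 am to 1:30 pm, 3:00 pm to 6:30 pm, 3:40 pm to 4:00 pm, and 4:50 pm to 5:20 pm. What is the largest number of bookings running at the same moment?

3

At 10:40 am, 3 of the intervals are simultaneously active.
No point has more.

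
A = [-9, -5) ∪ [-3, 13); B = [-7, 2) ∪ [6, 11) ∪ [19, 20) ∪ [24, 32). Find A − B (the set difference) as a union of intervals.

[-9, -5) minus B → [-9, -7).
[-3, 13) minus B → [2, 6), [11, 13).

[-9, -7) ∪ [2, 6) ∪ [11, 13)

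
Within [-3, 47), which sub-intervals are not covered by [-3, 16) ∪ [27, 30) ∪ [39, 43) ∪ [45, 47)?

[16, 27) ∪ [30, 39) ∪ [43, 45)

Covered (merged): [-3, 16), [27, 30), [39, 43), [45, 47).
Complement within [-3, 47): [16, 27), [30, 39), [43, 45).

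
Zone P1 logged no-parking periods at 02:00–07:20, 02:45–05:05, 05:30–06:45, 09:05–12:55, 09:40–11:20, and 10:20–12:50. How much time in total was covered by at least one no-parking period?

Merged: 02:00-07:20, 09:05-12:55.
Lengths: 5 h 20 min + 3 h 50 min = 9 h 10 min.

9 h 10 min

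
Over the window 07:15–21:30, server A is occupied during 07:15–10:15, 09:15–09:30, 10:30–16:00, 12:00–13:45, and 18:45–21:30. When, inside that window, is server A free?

The merged coverage is 07:15–10:15, 10:30–16:00, 18:45–21:30.
Gaps within 07:15–21:30: 10:15–10:30, 16:00–18:45.

10:15–10:30, 16:00–18:45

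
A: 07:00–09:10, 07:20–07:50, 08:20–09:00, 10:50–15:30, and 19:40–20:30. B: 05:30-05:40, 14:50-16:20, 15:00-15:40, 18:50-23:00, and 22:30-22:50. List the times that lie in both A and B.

A, merged: 07:00-09:10, 10:50-15:30, 19:40-20:30.
B, merged: 05:30-05:40, 14:50-16:20, 18:50-23:00.
07:00-09:10 falls entirely outside B.
10:50-15:30 overlaps B on 14:50-15:30.
19:40-20:30 overlaps B on 19:40-20:30.

14:50-15:30, 19:40-20:30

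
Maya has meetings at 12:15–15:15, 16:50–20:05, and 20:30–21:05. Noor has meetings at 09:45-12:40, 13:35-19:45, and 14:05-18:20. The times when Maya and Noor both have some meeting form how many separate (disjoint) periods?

Merge the second list: 09:45-12:40, 13:35-19:45.
A ∩ B = 12:15-12:40, 13:35-15:15, 16:50-19:45.
That is 3 disjoint pieces.

3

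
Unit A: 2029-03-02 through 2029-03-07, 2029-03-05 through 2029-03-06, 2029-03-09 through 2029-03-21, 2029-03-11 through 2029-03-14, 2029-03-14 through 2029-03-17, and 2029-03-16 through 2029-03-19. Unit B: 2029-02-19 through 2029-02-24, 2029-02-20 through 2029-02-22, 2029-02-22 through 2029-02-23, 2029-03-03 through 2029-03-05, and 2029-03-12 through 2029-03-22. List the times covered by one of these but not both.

A, merged: 2029-03-02 through 2029-03-07, 2029-03-09 through 2029-03-21.
B, merged: 2029-02-19 through 2029-02-24, 2029-03-03 through 2029-03-05, 2029-03-12 through 2029-03-22.
A \ B = 2029-03-02 through 2029-03-02, 2029-03-06 through 2029-03-07, 2029-03-09 through 2029-03-11.
B \ A = 2029-02-19 through 2029-02-24, 2029-03-22 through 2029-03-22.
Union of the two gives the symmetric difference.

2029-02-19 through 2029-02-24, 2029-03-02 through 2029-03-02, 2029-03-06 through 2029-03-07, 2029-03-09 through 2029-03-11, 2029-03-22 through 2029-03-22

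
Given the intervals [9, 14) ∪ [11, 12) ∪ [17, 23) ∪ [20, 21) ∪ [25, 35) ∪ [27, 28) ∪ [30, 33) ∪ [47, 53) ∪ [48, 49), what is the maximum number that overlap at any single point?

At 11, 2 of the intervals are simultaneously active.
No point has more.

2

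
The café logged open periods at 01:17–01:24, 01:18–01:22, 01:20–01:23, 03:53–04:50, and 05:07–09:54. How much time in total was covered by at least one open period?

5 h 51 min

Merged: 01:17–01:24, 03:53–04:50, 05:07–09:54.
Lengths: 7 min + 57 min + 4 h 47 min = 5 h 51 min.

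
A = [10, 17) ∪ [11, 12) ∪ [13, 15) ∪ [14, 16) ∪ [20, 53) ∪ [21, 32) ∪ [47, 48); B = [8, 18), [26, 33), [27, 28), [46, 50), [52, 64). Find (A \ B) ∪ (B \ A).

A, merged: [10, 17), [20, 53).
B, merged: [8, 18), [26, 33), [46, 50), [52, 64).
A but not B: [20, 26), [33, 46), [50, 52).
B but not A: [8, 10), [17, 18), [53, 64).
Combining gives A △ B.

[8, 10) ∪ [17, 18) ∪ [20, 26) ∪ [33, 46) ∪ [50, 52) ∪ [53, 64)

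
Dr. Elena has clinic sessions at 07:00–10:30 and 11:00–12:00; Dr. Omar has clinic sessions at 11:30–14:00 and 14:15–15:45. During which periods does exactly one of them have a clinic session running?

07:00–10:30, 11:00–11:30, 12:00–14:00, 14:15–15:45

Only in the first: 07:00–10:30, 11:00–11:30.
Only in the second: 12:00–14:00, 14:15–15:45.
Together these are the periods covered by exactly one.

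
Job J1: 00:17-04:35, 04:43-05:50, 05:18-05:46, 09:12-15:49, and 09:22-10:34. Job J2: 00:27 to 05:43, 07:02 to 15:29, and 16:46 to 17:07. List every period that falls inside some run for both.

Merge the first list: 00:17–04:35, 04:43–05:50, 09:12–15:49.
00:17–04:35 ∩ B → 00:27–04:35.
04:43–05:50 ∩ B → 04:43–05:43.
09:12–15:49 ∩ B → 09:12–15:29.

00:27–04:35, 04:43–05:43, 09:12–15:29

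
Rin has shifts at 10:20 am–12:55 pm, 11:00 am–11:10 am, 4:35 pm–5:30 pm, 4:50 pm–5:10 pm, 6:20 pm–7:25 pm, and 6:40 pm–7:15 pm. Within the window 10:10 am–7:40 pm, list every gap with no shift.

After merging, the occupied span is 10:20 am-12:55 pm, 4:35 pm-5:30 pm, 6:20 pm-7:25 pm.
Gaps within 10:10 am-7:40 pm: 10:10 am-10:20 am, 12:55 pm-4:35 pm, 5:30 pm-6:20 pm, 7:25 pm-7:40 pm.

10:10 am-10:20 am, 12:55 pm-4:35 pm, 5:30 pm-6:20 pm, 7:25 pm-7:40 pm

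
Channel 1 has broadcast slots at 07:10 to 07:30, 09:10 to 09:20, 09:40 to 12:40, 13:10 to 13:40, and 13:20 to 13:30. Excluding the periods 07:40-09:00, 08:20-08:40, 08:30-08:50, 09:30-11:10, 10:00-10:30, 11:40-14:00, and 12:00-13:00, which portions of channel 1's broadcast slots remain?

First set merges to 07:10–07:30, 09:10–09:20, 09:40–12:40, 13:10–13:40.
Second set merges to 07:40–09:00, 09:30–11:10, 11:40–14:00.
07:10–07:30 is untouched.
09:10–09:20 is untouched.
09:40–12:40 with B removed leaves 11:10–11:40.
13:10–13:40 lies entirely inside B → drops out.

07:10–07:30, 09:10–09:20, 11:10–11:40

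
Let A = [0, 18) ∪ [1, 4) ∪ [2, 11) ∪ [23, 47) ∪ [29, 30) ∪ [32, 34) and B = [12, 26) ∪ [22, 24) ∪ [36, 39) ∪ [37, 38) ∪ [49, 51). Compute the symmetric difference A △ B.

[0, 12) ∪ [18, 23) ∪ [26, 36) ∪ [39, 47) ∪ [49, 51)

Merge the first list: [0, 18), [23, 47).
Merge the second list: [12, 26), [36, 39), [49, 51).
A \ B = [0, 12), [26, 36), [39, 47).
B \ A = [18, 23), [49, 51).
Union of the two gives the symmetric difference.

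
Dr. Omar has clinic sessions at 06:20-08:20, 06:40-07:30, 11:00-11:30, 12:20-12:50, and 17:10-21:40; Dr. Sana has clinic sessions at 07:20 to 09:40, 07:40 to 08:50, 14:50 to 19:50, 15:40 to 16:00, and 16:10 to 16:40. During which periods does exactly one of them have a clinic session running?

06:20-07:20, 08:20-09:40, 11:00-11:30, 12:20-12:50, 14:50-17:10, 19:50-21:40

A, merged: 06:20-08:20, 11:00-11:30, 12:20-12:50, 17:10-21:40.
B, merged: 07:20-09:40, 14:50-19:50.
Only in the first: 06:20-07:20, 11:00-11:30, 12:20-12:50, 19:50-21:40.
Only in the second: 08:20-09:40, 14:50-17:10.
Together these are the periods covered by exactly one.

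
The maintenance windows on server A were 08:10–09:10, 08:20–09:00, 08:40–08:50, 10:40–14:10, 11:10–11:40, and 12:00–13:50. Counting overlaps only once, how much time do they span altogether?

4 h 30 min

Merged: 08:10–09:10, 10:40–14:10.
Lengths: 1 h + 3 h 30 min = 4 h 30 min.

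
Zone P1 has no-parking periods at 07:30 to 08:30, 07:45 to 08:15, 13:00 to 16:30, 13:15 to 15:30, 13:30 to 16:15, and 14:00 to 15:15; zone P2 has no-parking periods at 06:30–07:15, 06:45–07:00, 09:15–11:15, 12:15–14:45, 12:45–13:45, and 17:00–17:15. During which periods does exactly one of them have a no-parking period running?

Merge the first list: 07:30–08:30, 13:00–16:30.
Merge the second list: 06:30–07:15, 09:15–11:15, 12:15–14:45, 17:00–17:15.
A but not B: 07:30–08:30, 14:45–16:30.
B but not A: 06:30–07:15, 09:15–11:15, 12:15–13:00, 17:00–17:15.
Combining gives A △ B.

06:30–07:15, 07:30–08:30, 09:15–11:15, 12:15–13:00, 14:45–16:30, 17:00–17:15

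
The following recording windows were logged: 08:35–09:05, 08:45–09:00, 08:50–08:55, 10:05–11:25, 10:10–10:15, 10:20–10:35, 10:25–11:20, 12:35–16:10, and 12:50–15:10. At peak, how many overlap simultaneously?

3

At 08:50, 3 of the intervals are simultaneously active.
No point has more.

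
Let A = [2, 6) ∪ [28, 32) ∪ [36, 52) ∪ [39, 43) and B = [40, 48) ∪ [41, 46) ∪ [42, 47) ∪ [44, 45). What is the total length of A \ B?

16

Merge the first list: [2, 6), [28, 32), [36, 52).
Merge the second list: [40, 48).
A \ B = [2, 6), [28, 32), [36, 40), [48, 52).
Total: 4 + 4 + 4 + 4 = 16.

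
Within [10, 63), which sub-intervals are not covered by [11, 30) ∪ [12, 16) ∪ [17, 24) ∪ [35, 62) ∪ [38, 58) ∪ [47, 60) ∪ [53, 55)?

[10, 11) ∪ [30, 35) ∪ [62, 63)

After merging, the occupied span is [11, 30), [35, 62).
Gaps within [10, 63): [10, 11), [30, 35), [62, 63).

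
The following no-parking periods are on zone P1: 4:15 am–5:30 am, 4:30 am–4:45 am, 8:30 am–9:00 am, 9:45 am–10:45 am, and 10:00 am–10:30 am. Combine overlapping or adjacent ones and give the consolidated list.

4:15 am–5:30 am, 8:30 am–9:00 am, 9:45 am–10:45 am

4:30 am–4:45 am overlaps/touches 4:15 am–5:30 am → extend to 4:15 am–5:30 am.
8:30 am–9:00 am is disjoint → start new block.
9:45 am–10:45 am is disjoint → start new block.
10:00 am–10:30 am overlaps/touches 9:45 am–10:45 am → extend to 9:45 am–10:45 am.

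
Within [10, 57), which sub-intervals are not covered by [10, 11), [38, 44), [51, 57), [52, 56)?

After merging, the occupied span is [10, 11), [38, 44), [51, 57).
Complement within [10, 57): [11, 38), [44, 51).

[11, 38) ∪ [44, 51)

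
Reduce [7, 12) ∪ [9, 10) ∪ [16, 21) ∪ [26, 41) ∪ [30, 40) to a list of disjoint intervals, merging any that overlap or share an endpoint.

[7, 12) ∪ [16, 21) ∪ [26, 41)

[9, 10) overlaps/touches [7, 12) → extend to [7, 12).
[16, 21) is disjoint → start new block.
[26, 41) is disjoint → start new block.
[30, 40) overlaps/touches [26, 41) → extend to [26, 41).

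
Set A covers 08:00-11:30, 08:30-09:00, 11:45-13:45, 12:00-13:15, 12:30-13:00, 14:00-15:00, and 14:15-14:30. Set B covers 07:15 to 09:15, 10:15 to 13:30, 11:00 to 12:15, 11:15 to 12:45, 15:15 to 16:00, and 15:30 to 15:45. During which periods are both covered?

08:00–09:15, 10:15–11:30, 11:45–13:30

A, merged: 08:00–11:30, 11:45–13:45, 14:00–15:00.
B, merged: 07:15–09:15, 10:15–13:30, 15:15–16:00.
08:00–11:30 meets the second set on 08:00–09:15, 10:15–11:30.
11:45–13:45 meets the second set on 11:45–13:30.
14:00–15:00: no overlap with the second set.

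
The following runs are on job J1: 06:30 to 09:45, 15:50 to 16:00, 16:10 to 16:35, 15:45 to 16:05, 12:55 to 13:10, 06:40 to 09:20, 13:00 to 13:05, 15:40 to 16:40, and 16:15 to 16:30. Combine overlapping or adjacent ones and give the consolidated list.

Sort by start: 06:30–09:45, 06:40–09:20, 12:55–13:10, 13:00–13:05, 15:40–16:40, 15:45–16:05, 15:50–16:00, 16:10–16:35, 16:15–16:30.
06:40–09:20 overlaps/touches 06:30–09:45 → extend to 06:30–09:45.
12:55–13:10 is disjoint → start new block.
13:00–13:05 overlaps/touches 12:55–13:10 → extend to 12:55–13:10.
15:40–16:40 is disjoint → start new block.
15:45–16:05 overlaps/touches 15:40–16:40 → extend to 15:40–16:40.
15:50–16:00 overlaps/touches 15:40–16:40 → extend to 15:40–16:40.
16:10–16:35 overlaps/touches 15:40–16:40 → extend to 15:40–16:40.
16:15–16:30 overlaps/touches 15:40–16:40 → extend to 15:40–16:40.

06:30–09:45, 12:55–13:10, 15:40–16:40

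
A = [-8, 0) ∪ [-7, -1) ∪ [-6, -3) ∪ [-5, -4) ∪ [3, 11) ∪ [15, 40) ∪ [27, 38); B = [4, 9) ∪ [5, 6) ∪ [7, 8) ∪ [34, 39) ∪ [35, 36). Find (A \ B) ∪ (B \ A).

[-8, 0) ∪ [3, 4) ∪ [9, 11) ∪ [15, 34) ∪ [39, 40)

First set merges to [-8, 0), [3, 11), [15, 40).
Second set merges to [4, 9), [34, 39).
A \ B = [-8, 0), [3, 4), [9, 11), [15, 34), [39, 40).
B \ A = none.
Union of the two gives the symmetric difference.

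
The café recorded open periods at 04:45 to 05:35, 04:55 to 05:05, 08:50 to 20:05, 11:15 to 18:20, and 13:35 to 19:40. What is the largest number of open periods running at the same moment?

Sweep endpoints in order; track running count of active intervals.
Peak of 3 reached at 13:35.

3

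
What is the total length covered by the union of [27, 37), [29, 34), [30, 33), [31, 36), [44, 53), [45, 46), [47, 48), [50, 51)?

Merged: [27, 37), [44, 53).
Lengths: 10 + 9 = 19.

19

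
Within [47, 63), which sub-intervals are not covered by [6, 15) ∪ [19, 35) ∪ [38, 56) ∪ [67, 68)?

[56, 63)

The merged coverage is [6, 15), [19, 35), [38, 56), [67, 68).
Uncovered inside [47, 63): [56, 63).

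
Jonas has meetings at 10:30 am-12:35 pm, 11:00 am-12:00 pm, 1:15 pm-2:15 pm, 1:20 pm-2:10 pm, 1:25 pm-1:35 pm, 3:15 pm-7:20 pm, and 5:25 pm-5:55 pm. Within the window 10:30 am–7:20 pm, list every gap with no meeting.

Covered (merged): 10:30 am–12:35 pm, 1:15 pm–2:15 pm, 3:15 pm–7:20 pm.
Uncovered inside 10:30 am–7:20 pm: 12:35 pm–1:15 pm, 2:15 pm–3:15 pm.

12:35 pm–1:15 pm, 2:15 pm–3:15 pm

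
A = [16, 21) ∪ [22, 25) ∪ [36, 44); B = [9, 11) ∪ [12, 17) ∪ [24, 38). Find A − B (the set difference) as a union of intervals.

[17, 21) ∪ [22, 24) ∪ [38, 44)

[16, 21) with B removed leaves [17, 21).
[22, 25) with B removed leaves [22, 24).
[36, 44) with B removed leaves [38, 44).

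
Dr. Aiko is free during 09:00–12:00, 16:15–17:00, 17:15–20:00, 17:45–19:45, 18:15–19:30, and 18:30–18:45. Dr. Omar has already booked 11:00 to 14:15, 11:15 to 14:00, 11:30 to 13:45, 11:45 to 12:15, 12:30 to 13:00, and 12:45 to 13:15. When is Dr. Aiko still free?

A, merged: 09:00–12:00, 16:15–17:00, 17:15–20:00.
B, merged: 11:00–14:15.
09:00–12:00 \ B = 09:00–11:00.
16:15–17:00: nothing removed.
17:15–20:00: nothing removed.

09:00–11:00, 16:15–17:00, 17:15–20:00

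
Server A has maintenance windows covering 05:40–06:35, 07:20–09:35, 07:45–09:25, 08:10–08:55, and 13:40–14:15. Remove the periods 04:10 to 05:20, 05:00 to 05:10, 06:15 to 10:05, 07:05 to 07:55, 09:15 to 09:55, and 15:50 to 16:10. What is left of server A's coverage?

First set merges to 05:40-06:35, 07:20-09:35, 13:40-14:15.
Second set merges to 04:10-05:20, 06:15-10:05, 15:50-16:10.
05:40-06:35 minus B → 05:40-06:15.
07:20-09:35: fully covered by B → removed.
13:40-14:15: no B overlap → unchanged.

05:40-06:15, 13:40-14:15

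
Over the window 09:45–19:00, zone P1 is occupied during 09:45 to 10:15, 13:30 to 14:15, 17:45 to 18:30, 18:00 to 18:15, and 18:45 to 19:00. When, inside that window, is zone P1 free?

Covered (merged): 09:45–10:15, 13:30–14:15, 17:45–18:30, 18:45–19:00.
Gaps within 09:45–19:00: 10:15–13:30, 14:15–17:45, 18:30–18:45.

10:15–13:30, 14:15–17:45, 18:30–18:45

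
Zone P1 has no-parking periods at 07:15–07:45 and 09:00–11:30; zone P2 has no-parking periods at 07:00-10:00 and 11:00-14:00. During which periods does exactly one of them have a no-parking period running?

Only in the first: 10:00–11:00.
Only in the second: 07:00–07:15, 07:45–09:00, 11:30–14:00.
Together these are the periods covered by exactly one.

07:00–07:15, 07:45–09:00, 10:00–11:00, 11:30–14:00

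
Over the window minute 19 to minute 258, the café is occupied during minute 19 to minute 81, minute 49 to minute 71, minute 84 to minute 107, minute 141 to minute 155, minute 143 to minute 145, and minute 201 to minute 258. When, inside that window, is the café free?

The merged coverage is minute 19 to minute 81, minute 84 to minute 107, minute 141 to minute 155, minute 201 to minute 258.
Gaps within minute 19 to minute 258: minute 81 to minute 84, minute 107 to minute 141, minute 155 to minute 201.

minute 81 to minute 84, minute 107 to minute 141, minute 155 to minute 201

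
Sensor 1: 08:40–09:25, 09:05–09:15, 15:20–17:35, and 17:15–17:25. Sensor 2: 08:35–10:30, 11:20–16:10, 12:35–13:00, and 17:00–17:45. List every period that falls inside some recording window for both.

08:40–09:25, 15:20–16:10, 17:00–17:35

First set merges to 08:40–09:25, 15:20–17:35.
Second set merges to 08:35–10:30, 11:20–16:10, 17:00–17:45.
08:40–09:25 overlaps B on 08:40–09:25.
15:20–17:35 overlaps B on 15:20–16:10, 17:00–17:35.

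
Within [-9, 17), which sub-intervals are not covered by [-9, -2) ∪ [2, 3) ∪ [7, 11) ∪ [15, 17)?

[-2, 2) ∪ [3, 7) ∪ [11, 15)

The merged coverage is [-9, -2), [2, 3), [7, 11), [15, 17).
Complement within [-9, 17): [-2, 2), [3, 7), [11, 15).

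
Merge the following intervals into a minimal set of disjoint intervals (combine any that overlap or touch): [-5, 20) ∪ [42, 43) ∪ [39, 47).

Sort by start: [-5, 20), [39, 47), [42, 43).
[39, 47) is disjoint → start new block.
[42, 43) overlaps/touches [39, 47) → extend to [39, 47).

[-5, 20) ∪ [39, 47)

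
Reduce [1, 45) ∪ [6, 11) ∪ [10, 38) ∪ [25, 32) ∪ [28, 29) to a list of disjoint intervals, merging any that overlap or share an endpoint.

[6, 11) overlaps/touches [1, 45) → extend to [1, 45).
[10, 38) overlaps/touches [1, 45) → extend to [1, 45).
[25, 32) overlaps/touches [1, 45) → extend to [1, 45).
[28, 29) overlaps/touches [1, 45) → extend to [1, 45).

[1, 45)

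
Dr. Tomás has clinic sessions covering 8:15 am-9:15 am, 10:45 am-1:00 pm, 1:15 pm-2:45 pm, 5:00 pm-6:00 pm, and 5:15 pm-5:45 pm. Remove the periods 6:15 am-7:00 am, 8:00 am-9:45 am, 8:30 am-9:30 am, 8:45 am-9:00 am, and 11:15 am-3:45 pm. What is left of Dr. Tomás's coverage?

First set merges to 8:15 am-9:15 am, 10:45 am-1:00 pm, 1:15 pm-2:45 pm, 5:00 pm-6:00 pm.
Second set merges to 6:15 am-7:00 am, 8:00 am-9:45 am, 11:15 am-3:45 pm.
8:15 am-9:15 am lies entirely inside B → drops out.
10:45 am-1:00 pm with B removed leaves 10:45 am-11:15 am.
1:15 pm-2:45 pm lies entirely inside B → drops out.
5:00 pm-6:00 pm is untouched.

10:45 am-11:15 am, 5:00 pm-6:00 pm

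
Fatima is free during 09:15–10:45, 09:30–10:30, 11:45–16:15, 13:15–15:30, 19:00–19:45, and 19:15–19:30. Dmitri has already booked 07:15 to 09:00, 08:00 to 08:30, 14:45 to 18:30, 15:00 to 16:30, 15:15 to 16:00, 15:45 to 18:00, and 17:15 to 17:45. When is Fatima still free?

09:15-10:45, 11:45-14:45, 19:00-19:45

A, merged: 09:15-10:45, 11:45-16:15, 19:00-19:45.
B, merged: 07:15-09:00, 14:45-18:30.
09:15-10:45: nothing removed.
11:45-16:15 \ B = 11:45-14:45.
19:00-19:45: nothing removed.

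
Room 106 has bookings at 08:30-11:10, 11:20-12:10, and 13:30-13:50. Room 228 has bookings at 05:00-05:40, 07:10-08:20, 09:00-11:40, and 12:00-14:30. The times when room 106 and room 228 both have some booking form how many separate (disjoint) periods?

4

A ∩ B = 09:00–11:10, 11:20–11:40, 12:00–12:10, 13:30–13:50.
That is 4 disjoint pieces.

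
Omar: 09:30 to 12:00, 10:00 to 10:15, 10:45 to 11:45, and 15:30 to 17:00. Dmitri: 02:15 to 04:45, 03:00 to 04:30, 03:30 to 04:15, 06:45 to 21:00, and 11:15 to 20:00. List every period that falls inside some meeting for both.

Merge the first list: 09:30–12:00, 15:30–17:00.
Merge the second list: 02:15–04:45, 06:45–21:00.
09:30–12:00 ∩ B → 09:30–12:00.
15:30–17:00 ∩ B → 15:30–17:00.

09:30–12:00, 15:30–17:00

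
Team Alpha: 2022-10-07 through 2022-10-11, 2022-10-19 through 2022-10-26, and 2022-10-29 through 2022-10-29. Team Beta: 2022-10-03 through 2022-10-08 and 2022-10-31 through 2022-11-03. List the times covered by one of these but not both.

Only in the first: 2022-10-09 through 2022-10-11, 2022-10-19 through 2022-10-26, 2022-10-29 through 2022-10-29.
Only in the second: 2022-10-03 through 2022-10-06, 2022-10-31 through 2022-11-03.
Together these are the periods covered by exactly one.

2022-10-03 through 2022-10-06, 2022-10-09 through 2022-10-11, 2022-10-19 through 2022-10-26, 2022-10-29 through 2022-10-29, 2022-10-31 through 2022-11-03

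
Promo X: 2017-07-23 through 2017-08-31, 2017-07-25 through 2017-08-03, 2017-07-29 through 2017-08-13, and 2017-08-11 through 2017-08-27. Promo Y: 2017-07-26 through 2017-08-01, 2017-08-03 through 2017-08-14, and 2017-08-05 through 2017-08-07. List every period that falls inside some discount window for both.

2017-07-26 through 2017-08-01, 2017-08-03 through 2017-08-14

A, merged: 2017-07-23 through 2017-08-31.
B, merged: 2017-07-26 through 2017-08-01, 2017-08-03 through 2017-08-14.
2017-07-23 through 2017-08-31 meets the second set on 2017-07-26 through 2017-08-01, 2017-08-03 through 2017-08-14.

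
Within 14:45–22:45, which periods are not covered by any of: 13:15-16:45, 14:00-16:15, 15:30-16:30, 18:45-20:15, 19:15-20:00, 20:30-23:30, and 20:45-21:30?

16:45-18:45, 20:15-20:30

After merging, the occupied span is 13:15-16:45, 18:45-20:15, 20:30-23:30.
Complement within 14:45-22:45: 16:45-18:45, 20:15-20:30.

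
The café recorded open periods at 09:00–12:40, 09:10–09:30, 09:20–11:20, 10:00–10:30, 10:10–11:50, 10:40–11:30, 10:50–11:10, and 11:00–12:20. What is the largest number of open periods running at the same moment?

Sweep endpoints in order; track running count of active intervals.
Peak of 6 reached at 11:00.

6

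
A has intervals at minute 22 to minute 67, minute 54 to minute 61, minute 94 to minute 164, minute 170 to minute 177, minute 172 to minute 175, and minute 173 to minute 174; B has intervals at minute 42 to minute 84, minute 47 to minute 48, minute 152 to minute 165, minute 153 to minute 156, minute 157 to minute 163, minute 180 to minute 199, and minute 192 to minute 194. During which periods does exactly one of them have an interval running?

minute 22 to minute 42, minute 67 to minute 84, minute 94 to minute 152, minute 164 to minute 165, minute 170 to minute 177, minute 180 to minute 199

A, merged: minute 22 to minute 67, minute 94 to minute 164, minute 170 to minute 177.
B, merged: minute 42 to minute 84, minute 152 to minute 165, minute 180 to minute 199.
A but not B: minute 22 to minute 42, minute 94 to minute 152, minute 170 to minute 177.
B but not A: minute 67 to minute 84, minute 164 to minute 165, minute 180 to minute 199.
Combining gives A △ B.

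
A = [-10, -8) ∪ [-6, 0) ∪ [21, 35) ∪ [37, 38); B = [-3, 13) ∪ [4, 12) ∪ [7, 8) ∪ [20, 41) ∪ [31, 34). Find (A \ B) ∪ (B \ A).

Merge the second list: [-3, 13), [20, 41).
Only in the first: [-10, -8), [-6, -3).
Only in the second: [0, 13), [20, 21), [35, 37), [38, 41).
Together these are the periods covered by exactly one.

[-10, -8) ∪ [-6, -3) ∪ [0, 13) ∪ [20, 21) ∪ [35, 37) ∪ [38, 41)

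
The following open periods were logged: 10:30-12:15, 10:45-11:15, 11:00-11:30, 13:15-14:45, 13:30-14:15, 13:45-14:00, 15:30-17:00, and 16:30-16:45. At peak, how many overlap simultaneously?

Walk the sorted start/end points keeping a running depth.
The depth first hits 3 at 11:00.

3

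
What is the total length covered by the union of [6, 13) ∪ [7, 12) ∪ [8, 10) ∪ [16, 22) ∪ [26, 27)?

Merged: [6, 13), [16, 22), [26, 27).
Lengths: 7 + 6 + 1 = 14.

14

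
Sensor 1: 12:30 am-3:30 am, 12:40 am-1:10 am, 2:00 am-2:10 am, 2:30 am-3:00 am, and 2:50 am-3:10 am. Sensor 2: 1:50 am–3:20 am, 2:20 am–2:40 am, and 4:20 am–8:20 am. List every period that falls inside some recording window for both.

1:50 am–3:20 am

A, merged: 12:30 am–3:30 am.
B, merged: 1:50 am–3:20 am, 4:20 am–8:20 am.
12:30 am–3:30 am overlaps B on 1:50 am–3:20 am.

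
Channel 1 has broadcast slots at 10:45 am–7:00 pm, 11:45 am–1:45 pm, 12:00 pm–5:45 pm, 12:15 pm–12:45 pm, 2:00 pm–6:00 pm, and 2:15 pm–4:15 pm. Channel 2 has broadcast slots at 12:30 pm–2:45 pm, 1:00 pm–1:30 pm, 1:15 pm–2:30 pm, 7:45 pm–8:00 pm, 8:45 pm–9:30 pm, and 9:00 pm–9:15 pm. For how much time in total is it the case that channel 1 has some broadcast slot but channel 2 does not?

Merge the first list: 10:45 am-7:00 pm.
Merge the second list: 12:30 pm-2:45 pm, 7:45 pm-8:00 pm, 8:45 pm-9:30 pm.
A \ B = 10:45 am-12:30 pm, 2:45 pm-7:00 pm.
Total: 1 h 45 min + 4 h 15 min = 6 h.

6 h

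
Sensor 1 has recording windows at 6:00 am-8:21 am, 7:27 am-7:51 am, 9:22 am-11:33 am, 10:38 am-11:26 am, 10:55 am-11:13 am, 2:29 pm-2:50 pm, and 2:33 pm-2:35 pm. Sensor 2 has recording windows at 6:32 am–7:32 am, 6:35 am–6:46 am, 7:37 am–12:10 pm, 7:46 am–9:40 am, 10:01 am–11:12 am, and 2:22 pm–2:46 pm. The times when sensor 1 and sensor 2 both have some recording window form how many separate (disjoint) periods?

4

Merge the first list: 6:00 am-8:21 am, 9:22 am-11:33 am, 2:29 pm-2:50 pm.
Merge the second list: 6:32 am-7:32 am, 7:37 am-12:10 pm, 2:22 pm-2:46 pm.
A ∩ B = 6:32 am-7:32 am, 7:37 am-8:21 am, 9:22 am-11:33 am, 2:29 pm-2:46 pm.
That is 4 disjoint pieces.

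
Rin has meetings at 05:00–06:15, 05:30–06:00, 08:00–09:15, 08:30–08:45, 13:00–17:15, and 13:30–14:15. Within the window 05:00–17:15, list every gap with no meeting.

Covered (merged): 05:00-06:15, 08:00-09:15, 13:00-17:15.
Uncovered inside 05:00-17:15: 06:15-08:00, 09:15-13:00.

06:15-08:00, 09:15-13:00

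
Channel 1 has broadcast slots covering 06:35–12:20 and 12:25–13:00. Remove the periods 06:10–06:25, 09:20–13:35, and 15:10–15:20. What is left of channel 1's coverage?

06:35-09:20

06:35-12:20 minus B → 06:35-09:20.
12:25-13:00: fully covered by B → removed.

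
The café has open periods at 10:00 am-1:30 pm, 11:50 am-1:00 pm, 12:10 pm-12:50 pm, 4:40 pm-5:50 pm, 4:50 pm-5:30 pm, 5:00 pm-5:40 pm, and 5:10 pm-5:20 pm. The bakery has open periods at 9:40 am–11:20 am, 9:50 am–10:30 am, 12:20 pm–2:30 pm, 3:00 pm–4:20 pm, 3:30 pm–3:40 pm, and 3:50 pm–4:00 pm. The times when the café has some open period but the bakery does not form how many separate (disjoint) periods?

A, merged: 10:00 am–1:30 pm, 4:40 pm–5:50 pm.
B, merged: 9:40 am–11:20 am, 12:20 pm–2:30 pm, 3:00 pm–4:20 pm.
A \ B = 11:20 am–12:20 pm, 4:40 pm–5:50 pm.
That is 2 disjoint pieces.

2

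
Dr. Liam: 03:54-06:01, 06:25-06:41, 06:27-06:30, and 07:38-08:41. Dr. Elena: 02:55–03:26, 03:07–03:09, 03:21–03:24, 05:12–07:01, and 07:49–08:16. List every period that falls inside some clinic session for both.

Merge the first list: 03:54–06:01, 06:25–06:41, 07:38–08:41.
Merge the second list: 02:55–03:26, 05:12–07:01, 07:49–08:16.
03:54–06:01 ∩ B → 05:12–06:01.
06:25–06:41 ∩ B → 06:25–06:41.
07:38–08:41 ∩ B → 07:49–08:16.

05:12–06:01, 06:25–06:41, 07:49–08:16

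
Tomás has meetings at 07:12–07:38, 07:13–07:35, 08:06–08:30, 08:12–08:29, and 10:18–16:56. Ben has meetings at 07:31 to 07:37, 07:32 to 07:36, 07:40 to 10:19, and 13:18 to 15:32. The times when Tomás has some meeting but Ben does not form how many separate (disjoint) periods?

4

First set merges to 07:12-07:38, 08:06-08:30, 10:18-16:56.
Second set merges to 07:31-07:37, 07:40-10:19, 13:18-15:32.
A \ B = 07:12-07:31, 07:37-07:38, 10:19-13:18, 15:32-16:56.
That is 4 disjoint pieces.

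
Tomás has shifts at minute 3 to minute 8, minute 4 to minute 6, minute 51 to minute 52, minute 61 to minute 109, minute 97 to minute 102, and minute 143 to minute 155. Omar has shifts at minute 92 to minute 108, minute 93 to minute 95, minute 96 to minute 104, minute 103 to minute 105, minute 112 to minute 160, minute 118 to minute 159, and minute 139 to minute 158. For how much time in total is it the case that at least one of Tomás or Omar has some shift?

Merge the first list: minute 3 to minute 8, minute 51 to minute 52, minute 61 to minute 109, minute 143 to minute 155.
Merge the second list: minute 92 to minute 108, minute 112 to minute 160.
A ∪ B = minute 3 to minute 8, minute 51 to minute 52, minute 61 to minute 109, minute 112 to minute 160.
Total: 5 minutes + 1 minute + 48 minutes + 48 minutes = 102 minutes.

102 minutes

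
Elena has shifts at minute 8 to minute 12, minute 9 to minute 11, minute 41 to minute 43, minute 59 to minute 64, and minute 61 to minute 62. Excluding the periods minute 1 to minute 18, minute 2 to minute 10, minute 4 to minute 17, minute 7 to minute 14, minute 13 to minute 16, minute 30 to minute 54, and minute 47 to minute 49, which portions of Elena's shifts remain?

minute 59 to minute 64

A, merged: minute 8 to minute 12, minute 41 to minute 43, minute 59 to minute 64.
B, merged: minute 1 to minute 18, minute 30 to minute 54.
minute 8 to minute 12 lies entirely inside B → drops out.
minute 41 to minute 43 lies entirely inside B → drops out.
minute 59 to minute 64 is untouched.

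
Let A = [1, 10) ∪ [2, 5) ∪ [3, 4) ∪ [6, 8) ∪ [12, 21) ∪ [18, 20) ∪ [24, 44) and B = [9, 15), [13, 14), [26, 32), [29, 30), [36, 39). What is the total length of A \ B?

First set merges to [1, 10), [12, 21), [24, 44).
Second set merges to [9, 15), [26, 32), [36, 39).
A \ B = [1, 9), [15, 21), [24, 26), [32, 36), [39, 44).
Total: 8 + 6 + 2 + 4 + 5 = 25.

25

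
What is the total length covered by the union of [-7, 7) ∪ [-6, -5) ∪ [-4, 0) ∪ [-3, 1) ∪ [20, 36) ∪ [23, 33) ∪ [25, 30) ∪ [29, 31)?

Merged: [-7, 7), [20, 36).
Lengths: 14 + 16 = 30.

30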